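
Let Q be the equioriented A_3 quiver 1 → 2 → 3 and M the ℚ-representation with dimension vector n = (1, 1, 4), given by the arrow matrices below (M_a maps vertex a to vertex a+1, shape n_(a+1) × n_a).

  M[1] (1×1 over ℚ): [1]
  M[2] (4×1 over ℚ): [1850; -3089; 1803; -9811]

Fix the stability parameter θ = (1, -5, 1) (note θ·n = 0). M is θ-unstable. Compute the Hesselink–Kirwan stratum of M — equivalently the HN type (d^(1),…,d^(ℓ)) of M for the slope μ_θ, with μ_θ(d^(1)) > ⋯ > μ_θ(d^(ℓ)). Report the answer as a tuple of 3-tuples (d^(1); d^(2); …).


Barcode: M ≅ I[1,3], I[3,3]^3. HN layers by μ_θ (2 steps, strictly decreasing):
  μ^(1)=1; μ^(2)=-2

((0, 0, 4); (1, 1, 0))


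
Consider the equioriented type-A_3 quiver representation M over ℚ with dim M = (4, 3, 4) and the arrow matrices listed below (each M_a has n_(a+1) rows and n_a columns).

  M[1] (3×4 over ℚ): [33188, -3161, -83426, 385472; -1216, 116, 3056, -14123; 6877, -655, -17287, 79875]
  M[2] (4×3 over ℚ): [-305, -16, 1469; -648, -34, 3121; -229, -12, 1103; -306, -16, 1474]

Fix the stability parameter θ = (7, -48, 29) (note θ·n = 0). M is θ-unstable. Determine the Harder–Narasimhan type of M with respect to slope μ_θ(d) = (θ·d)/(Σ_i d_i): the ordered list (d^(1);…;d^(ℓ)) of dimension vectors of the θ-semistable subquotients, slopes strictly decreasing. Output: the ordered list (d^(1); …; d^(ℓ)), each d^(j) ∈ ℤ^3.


Via rank(M_{q-1}∘⋯∘M_p): M ≅ I[1,1], I[1,2], I[1,3]^2, I[3,3]^2.
μ_θ-semistable layers: μ^(1)=29; μ^(2)=7; μ^(3)=-41/2

((0, 0, 4); (1, 0, 0); (3, 3, 0))


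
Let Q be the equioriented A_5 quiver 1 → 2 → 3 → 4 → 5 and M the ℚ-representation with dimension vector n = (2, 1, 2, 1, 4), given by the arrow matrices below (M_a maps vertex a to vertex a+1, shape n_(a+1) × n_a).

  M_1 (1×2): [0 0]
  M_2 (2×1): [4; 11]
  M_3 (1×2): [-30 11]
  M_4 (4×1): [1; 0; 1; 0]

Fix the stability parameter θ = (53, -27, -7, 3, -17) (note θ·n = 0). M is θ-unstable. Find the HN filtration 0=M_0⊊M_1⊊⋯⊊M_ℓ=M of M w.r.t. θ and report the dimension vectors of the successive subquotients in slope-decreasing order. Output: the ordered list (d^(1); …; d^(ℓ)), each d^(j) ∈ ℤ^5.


Via rank(M_{q-1}∘⋯∘M_p): M ≅ I[1,1]^2, I[2,5], I[3,3], I[5,5]^3.
μ_θ-semistable layers: μ^(1)=53; μ^(2)=-7; μ^(3)=-17; μ^(4)=-27

((2, 0, 0, 0, 0); (0, 0, 2, 1, 1); (0, 0, 0, 0, 3); (0, 1, 0, 0, 0))


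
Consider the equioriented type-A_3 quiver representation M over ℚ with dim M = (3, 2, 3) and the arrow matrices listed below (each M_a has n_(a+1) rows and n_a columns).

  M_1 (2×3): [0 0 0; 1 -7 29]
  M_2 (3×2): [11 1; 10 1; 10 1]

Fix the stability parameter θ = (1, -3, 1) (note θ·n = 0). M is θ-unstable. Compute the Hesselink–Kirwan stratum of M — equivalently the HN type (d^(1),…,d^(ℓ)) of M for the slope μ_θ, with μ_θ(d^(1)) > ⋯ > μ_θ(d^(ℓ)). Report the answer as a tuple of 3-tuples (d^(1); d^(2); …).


Interval decomposition of M: I[1,1]^2, I[1,3], I[2,3], I[3,3].
HN type (ℓ=3): μ^(1)=1; μ^(2)=-1; μ^(3)=-3

((2, 0, 3); (1, 1, 0); (0, 1, 0))


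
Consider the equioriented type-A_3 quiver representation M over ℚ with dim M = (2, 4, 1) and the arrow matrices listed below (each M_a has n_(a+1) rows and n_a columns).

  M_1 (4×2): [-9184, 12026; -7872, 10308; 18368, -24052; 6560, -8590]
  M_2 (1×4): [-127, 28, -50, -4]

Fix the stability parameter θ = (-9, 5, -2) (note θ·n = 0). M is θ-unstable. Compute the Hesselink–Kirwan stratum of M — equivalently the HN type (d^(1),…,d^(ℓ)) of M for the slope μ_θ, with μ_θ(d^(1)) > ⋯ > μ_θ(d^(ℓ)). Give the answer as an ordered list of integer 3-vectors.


Barcode: M ≅ I[1,1], I[1,3], I[2,2]^3. HN layers by μ_θ (3 steps, strictly decreasing):
  μ^(1)=5; μ^(2)=3/2; μ^(3)=-9

((0, 3, 0); (0, 1, 1); (2, 0, 0))


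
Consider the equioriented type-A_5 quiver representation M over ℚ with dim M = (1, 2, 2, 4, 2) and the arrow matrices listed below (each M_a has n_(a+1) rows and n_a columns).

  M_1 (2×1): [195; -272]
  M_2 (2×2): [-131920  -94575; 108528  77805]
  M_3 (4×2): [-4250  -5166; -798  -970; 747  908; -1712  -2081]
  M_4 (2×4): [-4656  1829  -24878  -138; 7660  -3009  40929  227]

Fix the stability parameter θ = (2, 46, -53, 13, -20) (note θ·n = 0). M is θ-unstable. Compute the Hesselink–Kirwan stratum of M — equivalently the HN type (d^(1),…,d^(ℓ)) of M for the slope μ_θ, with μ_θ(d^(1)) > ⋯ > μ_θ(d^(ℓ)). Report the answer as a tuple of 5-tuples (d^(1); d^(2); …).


Interval decomposition of M: I[1,2], I[2,4], I[3,5], I[4,4], I[4,5].
HN type (ℓ=5): μ^(1)=46; μ^(2)=13; μ^(3)=2; μ^(4)=-7/2; μ^(5)=-53

((0, 1, 0, 0, 0); (0, 0, 0, 2, 0); (1, 0, 0, 0, 0); (0, 1, 1, 2, 2); (0, 0, 1, 0, 0))


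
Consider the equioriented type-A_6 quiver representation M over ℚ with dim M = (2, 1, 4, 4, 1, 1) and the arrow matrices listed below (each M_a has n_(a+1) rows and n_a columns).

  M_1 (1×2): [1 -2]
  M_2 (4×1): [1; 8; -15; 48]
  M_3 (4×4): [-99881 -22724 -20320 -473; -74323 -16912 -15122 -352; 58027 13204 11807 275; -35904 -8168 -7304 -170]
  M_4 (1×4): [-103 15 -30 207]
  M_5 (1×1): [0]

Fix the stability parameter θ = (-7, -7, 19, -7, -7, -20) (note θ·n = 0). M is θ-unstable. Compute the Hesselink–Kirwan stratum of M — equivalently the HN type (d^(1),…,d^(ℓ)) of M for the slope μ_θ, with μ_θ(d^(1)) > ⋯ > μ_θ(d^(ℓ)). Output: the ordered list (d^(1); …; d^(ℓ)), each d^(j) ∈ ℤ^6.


Barcode: M ≅ I[1,1], I[1,4], I[3,3], I[3,4], I[3,5], I[4,4], I[6,6]. HN layers by μ_θ (5 steps, strictly decreasing):
  μ^(1)=19; μ^(2)=6; μ^(3)=5/3; μ^(4)=-7; μ^(5)=-20

((0, 0, 1, 0, 0, 0); (0, 0, 2, 2, 0, 0); (0, 0, 1, 1, 1, 0); (2, 1, 0, 1, 0, 0); (0, 0, 0, 0, 0, 1))


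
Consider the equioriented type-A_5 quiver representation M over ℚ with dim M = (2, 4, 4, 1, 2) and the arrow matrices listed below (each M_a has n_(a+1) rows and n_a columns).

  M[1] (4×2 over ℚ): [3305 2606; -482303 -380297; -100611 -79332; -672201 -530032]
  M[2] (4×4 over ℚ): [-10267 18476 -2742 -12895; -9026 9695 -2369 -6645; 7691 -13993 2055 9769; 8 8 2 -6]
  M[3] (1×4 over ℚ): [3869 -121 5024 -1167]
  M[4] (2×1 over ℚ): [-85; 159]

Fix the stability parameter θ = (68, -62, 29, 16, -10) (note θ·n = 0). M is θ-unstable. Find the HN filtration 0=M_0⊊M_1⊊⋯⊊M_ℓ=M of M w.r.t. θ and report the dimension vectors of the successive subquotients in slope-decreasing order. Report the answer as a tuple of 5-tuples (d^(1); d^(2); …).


Interval decomposition of M: I[1,3], I[1,5], I[2,3]^2, I[5,5].
HN type (ℓ=5): μ^(1)=29; μ^(2)=35/3; μ^(3)=3; μ^(4)=-10; μ^(5)=-62

((0, 0, 3, 0, 0); (0, 0, 1, 1, 1); (2, 2, 0, 0, 0); (0, 0, 0, 0, 1); (0, 2, 0, 0, 0))


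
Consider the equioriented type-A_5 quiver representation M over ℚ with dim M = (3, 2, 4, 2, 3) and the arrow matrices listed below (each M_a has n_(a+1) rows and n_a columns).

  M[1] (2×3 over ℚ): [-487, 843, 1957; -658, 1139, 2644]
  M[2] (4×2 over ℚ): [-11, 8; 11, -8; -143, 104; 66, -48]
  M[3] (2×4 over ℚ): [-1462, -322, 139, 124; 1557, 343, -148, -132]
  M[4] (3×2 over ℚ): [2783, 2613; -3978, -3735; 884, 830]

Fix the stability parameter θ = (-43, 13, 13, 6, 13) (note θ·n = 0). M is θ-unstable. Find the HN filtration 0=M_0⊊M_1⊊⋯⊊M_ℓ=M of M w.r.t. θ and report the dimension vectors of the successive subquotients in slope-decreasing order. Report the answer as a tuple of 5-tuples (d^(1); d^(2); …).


Via rank(M_{q-1}∘⋯∘M_p): M ≅ I[1,1], I[1,2], I[1,5], I[3,3]^2, I[3,5], I[5,5].
μ_θ-semistable layers: μ^(1)=13; μ^(2)=32/3; μ^(3)=19/2; μ^(4)=-43

((0, 1, 2, 0, 3); (0, 1, 1, 1, 0); (0, 0, 1, 1, 0); (3, 0, 0, 0, 0))


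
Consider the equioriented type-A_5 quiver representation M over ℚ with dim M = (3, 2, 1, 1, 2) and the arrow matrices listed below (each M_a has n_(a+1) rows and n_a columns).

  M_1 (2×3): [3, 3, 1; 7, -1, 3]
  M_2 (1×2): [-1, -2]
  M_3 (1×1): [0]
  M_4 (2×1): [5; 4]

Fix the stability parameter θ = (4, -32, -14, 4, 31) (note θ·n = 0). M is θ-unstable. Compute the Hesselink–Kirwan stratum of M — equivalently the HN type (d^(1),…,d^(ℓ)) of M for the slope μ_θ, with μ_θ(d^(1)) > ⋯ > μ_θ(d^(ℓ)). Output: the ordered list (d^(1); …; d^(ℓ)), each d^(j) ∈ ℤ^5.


Barcode: M ≅ I[1,1], I[1,2], I[1,3], I[4,5], I[5,5]. HN layers by μ_θ (3 steps, strictly decreasing):
  μ^(1)=31; μ^(2)=4; μ^(3)=-14

((0, 0, 0, 0, 2); (1, 0, 0, 1, 0); (2, 2, 1, 0, 0))


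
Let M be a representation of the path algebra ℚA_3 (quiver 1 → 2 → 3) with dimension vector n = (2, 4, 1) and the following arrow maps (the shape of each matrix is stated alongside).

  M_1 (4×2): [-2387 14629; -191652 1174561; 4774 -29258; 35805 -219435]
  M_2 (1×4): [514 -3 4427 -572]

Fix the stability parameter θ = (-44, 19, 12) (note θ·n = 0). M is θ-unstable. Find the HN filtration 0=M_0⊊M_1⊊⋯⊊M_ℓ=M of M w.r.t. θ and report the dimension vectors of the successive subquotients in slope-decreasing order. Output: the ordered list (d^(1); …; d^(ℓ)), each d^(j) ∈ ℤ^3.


Barcode: M ≅ I[1,2], I[1,3], I[2,2]^2. HN layers by μ_θ (3 steps, strictly decreasing):
  μ^(1)=19; μ^(2)=31/2; μ^(3)=-44

((0, 3, 0); (0, 1, 1); (2, 0, 0))


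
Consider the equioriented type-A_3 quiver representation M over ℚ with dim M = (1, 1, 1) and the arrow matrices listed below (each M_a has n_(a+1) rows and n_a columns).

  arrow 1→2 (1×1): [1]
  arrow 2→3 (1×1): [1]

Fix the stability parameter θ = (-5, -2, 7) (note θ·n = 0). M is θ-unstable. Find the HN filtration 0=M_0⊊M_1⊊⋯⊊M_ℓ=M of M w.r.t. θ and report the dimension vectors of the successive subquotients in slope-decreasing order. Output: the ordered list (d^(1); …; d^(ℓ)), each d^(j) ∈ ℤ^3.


Via rank(M_{q-1}∘⋯∘M_p): M ≅ I[1,3].
μ_θ-semistable layers: μ^(1)=7; μ^(2)=-2; μ^(3)=-5

((0, 0, 1); (0, 1, 0); (1, 0, 0))


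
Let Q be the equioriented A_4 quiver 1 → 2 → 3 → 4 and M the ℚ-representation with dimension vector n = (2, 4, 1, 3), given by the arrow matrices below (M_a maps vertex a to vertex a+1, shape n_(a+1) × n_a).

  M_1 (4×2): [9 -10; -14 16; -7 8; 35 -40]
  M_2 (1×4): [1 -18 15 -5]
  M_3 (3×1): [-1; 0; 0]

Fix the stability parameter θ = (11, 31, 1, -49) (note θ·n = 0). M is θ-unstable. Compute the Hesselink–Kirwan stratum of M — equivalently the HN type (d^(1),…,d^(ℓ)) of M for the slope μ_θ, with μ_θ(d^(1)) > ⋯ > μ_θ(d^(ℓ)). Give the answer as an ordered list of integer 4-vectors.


Via rank(M_{q-1}∘⋯∘M_p): M ≅ I[1,2], I[1,4], I[2,2]^2, I[4,4]^2.
μ_θ-semistable layers: μ^(1)=31; μ^(2)=11; μ^(3)=-3/2; μ^(4)=-49

((0, 3, 0, 0); (1, 0, 0, 0); (1, 1, 1, 1); (0, 0, 0, 2))


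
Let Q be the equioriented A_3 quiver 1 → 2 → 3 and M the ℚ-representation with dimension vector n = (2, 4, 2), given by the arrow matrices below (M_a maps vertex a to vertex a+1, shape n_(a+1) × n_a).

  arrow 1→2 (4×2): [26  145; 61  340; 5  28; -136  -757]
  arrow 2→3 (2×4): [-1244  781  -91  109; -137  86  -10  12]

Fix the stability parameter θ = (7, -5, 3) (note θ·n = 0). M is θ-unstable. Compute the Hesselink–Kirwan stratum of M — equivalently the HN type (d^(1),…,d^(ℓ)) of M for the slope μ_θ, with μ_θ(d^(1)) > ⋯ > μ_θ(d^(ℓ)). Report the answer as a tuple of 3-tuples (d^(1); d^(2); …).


Via rank(M_{q-1}∘⋯∘M_p): M ≅ I[1,2], I[1,3], I[2,2], I[2,3].
μ_θ-semistable layers: μ^(1)=3; μ^(2)=1; μ^(3)=-5

((0, 0, 2); (2, 2, 0); (0, 2, 0))


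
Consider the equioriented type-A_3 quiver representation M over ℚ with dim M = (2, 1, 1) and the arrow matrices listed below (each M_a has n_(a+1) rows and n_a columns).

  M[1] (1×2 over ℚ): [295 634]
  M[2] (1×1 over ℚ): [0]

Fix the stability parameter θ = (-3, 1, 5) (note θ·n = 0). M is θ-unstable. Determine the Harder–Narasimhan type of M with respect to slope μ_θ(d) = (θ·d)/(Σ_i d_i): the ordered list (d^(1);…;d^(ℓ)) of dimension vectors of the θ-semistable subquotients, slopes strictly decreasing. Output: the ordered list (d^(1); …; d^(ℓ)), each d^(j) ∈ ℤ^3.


Barcode: M ≅ I[1,1], I[1,2], I[3,3]. HN layers by μ_θ (3 steps, strictly decreasing):
  μ^(1)=5; μ^(2)=1; μ^(3)=-3

((0, 0, 1); (0, 1, 0); (2, 0, 0))


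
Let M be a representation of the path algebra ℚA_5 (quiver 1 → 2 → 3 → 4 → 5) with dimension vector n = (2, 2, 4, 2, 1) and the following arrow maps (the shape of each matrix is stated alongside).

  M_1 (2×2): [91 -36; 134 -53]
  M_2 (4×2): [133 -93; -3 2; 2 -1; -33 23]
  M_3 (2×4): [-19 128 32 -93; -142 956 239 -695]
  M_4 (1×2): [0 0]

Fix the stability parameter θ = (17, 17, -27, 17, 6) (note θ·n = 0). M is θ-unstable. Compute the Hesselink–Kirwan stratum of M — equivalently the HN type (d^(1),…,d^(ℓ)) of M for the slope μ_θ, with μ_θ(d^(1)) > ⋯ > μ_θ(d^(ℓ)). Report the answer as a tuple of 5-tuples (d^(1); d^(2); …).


Via rank(M_{q-1}∘⋯∘M_p): M ≅ I[1,3], I[1,4], I[3,3], I[3,4], I[5,5].
μ_θ-semistable layers: μ^(1)=17; μ^(2)=6; μ^(3)=7/3; μ^(4)=-27

((0, 0, 0, 2, 0); (0, 0, 0, 0, 1); (2, 2, 2, 0, 0); (0, 0, 2, 0, 0))


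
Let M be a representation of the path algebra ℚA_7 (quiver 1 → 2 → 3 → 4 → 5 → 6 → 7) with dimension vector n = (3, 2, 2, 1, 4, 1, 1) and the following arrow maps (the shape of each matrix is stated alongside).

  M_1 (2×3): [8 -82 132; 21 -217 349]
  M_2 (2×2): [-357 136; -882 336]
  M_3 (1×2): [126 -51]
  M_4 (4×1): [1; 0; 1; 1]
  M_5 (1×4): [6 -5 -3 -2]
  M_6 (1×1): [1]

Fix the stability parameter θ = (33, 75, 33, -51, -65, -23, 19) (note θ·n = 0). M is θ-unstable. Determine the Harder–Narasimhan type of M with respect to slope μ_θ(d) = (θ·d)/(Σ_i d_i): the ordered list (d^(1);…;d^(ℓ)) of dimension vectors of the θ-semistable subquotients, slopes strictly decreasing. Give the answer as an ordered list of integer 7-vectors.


Barcode: M ≅ I[1,1], I[1,2], I[1,3], I[3,7], I[5,5]^3. HN layers by μ_θ (7 steps, strictly decreasing):
  μ^(1)=75; μ^(2)=54; μ^(3)=33; μ^(4)=19; μ^(5)=-23; μ^(6)=-83/3; μ^(7)=-65

((0, 1, 0, 0, 0, 0, 0); (0, 1, 1, 0, 0, 0, 0); (3, 0, 0, 0, 0, 0, 0); (0, 0, 0, 0, 0, 0, 1); (0, 0, 0, 0, 0, 1, 0); (0, 0, 1, 1, 1, 0, 0); (0, 0, 0, 0, 3, 0, 0))


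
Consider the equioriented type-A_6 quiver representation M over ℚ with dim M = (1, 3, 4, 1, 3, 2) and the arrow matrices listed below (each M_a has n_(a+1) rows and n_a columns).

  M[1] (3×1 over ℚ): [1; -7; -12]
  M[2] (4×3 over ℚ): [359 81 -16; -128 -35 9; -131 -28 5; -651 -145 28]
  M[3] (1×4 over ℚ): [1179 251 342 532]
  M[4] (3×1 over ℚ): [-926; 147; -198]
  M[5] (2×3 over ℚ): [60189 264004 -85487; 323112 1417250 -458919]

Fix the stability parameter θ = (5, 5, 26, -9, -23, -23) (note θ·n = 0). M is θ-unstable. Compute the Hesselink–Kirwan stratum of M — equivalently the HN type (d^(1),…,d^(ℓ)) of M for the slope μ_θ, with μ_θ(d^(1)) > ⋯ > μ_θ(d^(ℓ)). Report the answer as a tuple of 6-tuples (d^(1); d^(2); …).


Barcode: M ≅ I[1,5], I[2,2], I[2,3], I[3,3]^2, I[5,6]^2. HN layers by μ_θ (4 steps, strictly decreasing):
  μ^(1)=26; μ^(2)=5; μ^(3)=4/5; μ^(4)=-23

((0, 0, 3, 0, 0, 0); (0, 2, 0, 0, 0, 0); (1, 1, 1, 1, 1, 0); (0, 0, 0, 0, 2, 2))


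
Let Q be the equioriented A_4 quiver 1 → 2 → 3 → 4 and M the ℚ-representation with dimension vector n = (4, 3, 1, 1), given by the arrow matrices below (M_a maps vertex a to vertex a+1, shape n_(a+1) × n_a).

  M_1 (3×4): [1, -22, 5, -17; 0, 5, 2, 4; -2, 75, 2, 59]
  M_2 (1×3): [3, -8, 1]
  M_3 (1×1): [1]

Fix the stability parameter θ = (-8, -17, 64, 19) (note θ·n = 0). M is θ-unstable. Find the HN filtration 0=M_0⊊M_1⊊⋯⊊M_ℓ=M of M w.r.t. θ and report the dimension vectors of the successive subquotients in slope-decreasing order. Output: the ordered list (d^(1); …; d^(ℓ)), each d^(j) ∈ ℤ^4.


Barcode: M ≅ I[1,1], I[1,2]^2, I[1,4]. HN layers by μ_θ (3 steps, strictly decreasing):
  μ^(1)=83/2; μ^(2)=-8; μ^(3)=-25/2

((0, 0, 1, 1); (1, 0, 0, 0); (3, 3, 0, 0))


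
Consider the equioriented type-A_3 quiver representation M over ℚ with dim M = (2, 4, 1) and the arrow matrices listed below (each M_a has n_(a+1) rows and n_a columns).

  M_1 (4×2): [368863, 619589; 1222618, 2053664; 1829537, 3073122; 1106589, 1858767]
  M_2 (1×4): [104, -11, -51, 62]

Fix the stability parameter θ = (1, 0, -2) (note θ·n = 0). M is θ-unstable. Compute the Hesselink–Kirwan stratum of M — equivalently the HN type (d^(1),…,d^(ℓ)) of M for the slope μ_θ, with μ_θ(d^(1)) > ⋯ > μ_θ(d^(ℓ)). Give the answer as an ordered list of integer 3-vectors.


Via rank(M_{q-1}∘⋯∘M_p): M ≅ I[1,2], I[1,3], I[2,2]^2.
μ_θ-semistable layers: μ^(1)=1/2; μ^(2)=0; μ^(3)=-1/3

((1, 1, 0); (0, 2, 0); (1, 1, 1))


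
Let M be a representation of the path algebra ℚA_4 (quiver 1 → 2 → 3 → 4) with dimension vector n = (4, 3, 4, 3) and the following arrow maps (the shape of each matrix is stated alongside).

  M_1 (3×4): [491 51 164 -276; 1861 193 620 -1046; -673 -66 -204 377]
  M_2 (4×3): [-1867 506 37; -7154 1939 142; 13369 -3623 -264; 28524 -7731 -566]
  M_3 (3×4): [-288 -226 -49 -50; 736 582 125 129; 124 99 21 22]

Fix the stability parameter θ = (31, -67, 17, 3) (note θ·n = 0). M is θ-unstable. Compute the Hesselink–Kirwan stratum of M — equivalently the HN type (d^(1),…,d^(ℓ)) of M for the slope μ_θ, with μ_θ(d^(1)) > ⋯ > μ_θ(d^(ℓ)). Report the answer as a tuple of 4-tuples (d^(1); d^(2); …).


Interval decomposition of M: I[1,1], I[1,3], I[1,4]^2, I[3,4].
HN type (ℓ=4): μ^(1)=31; μ^(2)=17; μ^(3)=10; μ^(4)=-18

((1, 0, 0, 0); (0, 0, 1, 0); (0, 0, 3, 3); (3, 3, 0, 0))


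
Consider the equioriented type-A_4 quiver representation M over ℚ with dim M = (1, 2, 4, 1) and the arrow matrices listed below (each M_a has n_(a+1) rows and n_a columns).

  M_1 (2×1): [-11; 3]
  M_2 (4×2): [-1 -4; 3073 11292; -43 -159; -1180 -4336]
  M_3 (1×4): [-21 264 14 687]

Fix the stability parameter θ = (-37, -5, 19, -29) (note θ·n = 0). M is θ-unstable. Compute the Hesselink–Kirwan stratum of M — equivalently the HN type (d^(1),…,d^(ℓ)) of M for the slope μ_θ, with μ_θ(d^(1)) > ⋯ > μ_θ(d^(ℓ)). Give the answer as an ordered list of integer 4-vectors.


Interval decomposition of M: I[1,4], I[2,3], I[3,3]^2.
HN type (ℓ=3): μ^(1)=19; μ^(2)=-5; μ^(3)=-37

((0, 0, 3, 0); (0, 2, 1, 1); (1, 0, 0, 0))


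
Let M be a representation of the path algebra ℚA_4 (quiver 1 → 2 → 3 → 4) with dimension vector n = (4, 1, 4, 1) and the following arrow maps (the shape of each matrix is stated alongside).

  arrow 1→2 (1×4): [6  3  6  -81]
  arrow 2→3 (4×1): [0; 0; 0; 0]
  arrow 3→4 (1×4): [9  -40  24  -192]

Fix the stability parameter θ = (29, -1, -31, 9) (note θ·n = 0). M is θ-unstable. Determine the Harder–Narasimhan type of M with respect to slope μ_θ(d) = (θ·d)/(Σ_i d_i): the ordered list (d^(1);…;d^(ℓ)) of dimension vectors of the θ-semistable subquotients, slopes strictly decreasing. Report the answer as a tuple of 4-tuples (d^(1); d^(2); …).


Barcode: M ≅ I[1,1]^3, I[1,2], I[3,3]^3, I[3,4]. HN layers by μ_θ (4 steps, strictly decreasing):
  μ^(1)=29; μ^(2)=14; μ^(3)=9; μ^(4)=-31

((3, 0, 0, 0); (1, 1, 0, 0); (0, 0, 0, 1); (0, 0, 4, 0))


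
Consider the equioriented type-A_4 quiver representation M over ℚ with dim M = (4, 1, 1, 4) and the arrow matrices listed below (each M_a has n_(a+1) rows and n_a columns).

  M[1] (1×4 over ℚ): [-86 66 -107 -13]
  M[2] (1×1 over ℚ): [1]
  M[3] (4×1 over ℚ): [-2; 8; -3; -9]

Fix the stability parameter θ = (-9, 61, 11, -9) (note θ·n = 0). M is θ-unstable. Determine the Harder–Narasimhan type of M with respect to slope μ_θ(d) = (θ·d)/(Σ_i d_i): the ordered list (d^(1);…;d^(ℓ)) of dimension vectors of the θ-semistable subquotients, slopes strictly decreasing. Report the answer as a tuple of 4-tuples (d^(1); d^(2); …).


Via rank(M_{q-1}∘⋯∘M_p): M ≅ I[1,1]^3, I[1,4], I[4,4]^3.
μ_θ-semistable layers: μ^(1)=21; μ^(2)=-9

((0, 1, 1, 1); (4, 0, 0, 3))


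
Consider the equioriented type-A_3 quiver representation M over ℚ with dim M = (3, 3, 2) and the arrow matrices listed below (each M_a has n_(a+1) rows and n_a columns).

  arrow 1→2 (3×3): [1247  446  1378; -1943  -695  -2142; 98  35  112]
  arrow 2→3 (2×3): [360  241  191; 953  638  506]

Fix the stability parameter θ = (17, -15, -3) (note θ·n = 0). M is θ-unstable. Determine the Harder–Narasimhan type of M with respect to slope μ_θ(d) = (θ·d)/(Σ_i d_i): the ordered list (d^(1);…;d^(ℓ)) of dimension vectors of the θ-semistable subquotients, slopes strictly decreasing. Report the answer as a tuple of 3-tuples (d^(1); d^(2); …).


Barcode: M ≅ I[1,1], I[1,2], I[1,3], I[2,3]. HN layers by μ_θ (5 steps, strictly decreasing):
  μ^(1)=17; μ^(2)=1; μ^(3)=-1/3; μ^(4)=-3; μ^(5)=-15

((1, 0, 0); (1, 1, 0); (1, 1, 1); (0, 0, 1); (0, 1, 0))


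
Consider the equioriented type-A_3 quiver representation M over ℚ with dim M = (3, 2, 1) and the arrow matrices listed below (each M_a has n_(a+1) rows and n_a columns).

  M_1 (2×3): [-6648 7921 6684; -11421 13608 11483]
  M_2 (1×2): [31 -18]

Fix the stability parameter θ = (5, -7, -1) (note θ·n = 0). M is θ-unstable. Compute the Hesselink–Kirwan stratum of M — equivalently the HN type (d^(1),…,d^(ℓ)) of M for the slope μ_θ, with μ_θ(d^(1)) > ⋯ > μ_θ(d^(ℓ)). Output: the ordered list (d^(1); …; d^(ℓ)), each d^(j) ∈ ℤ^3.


Barcode: M ≅ I[1,1], I[1,2], I[1,3]. HN layers by μ_θ (2 steps, strictly decreasing):
  μ^(1)=5; μ^(2)=-1

((1, 0, 0); (2, 2, 1))


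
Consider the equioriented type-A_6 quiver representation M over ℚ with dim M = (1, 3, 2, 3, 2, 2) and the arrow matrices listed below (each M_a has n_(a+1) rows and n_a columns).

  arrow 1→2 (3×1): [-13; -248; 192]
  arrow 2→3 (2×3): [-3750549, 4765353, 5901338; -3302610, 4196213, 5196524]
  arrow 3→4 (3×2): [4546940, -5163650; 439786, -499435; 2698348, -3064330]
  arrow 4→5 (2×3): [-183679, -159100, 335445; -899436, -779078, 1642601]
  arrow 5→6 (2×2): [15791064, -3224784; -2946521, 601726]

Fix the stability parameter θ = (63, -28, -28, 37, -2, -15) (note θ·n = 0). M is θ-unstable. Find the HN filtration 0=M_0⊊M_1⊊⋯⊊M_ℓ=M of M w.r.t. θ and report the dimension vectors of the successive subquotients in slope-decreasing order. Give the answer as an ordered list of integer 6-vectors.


Via rank(M_{q-1}∘⋯∘M_p): M ≅ I[1,4], I[2,2], I[2,3], I[4,5], I[4,6], I[6,6].
μ_θ-semistable layers: μ^(1)=37; μ^(2)=35/2; μ^(3)=20/3; μ^(4)=7/3; μ^(5)=-15; μ^(6)=-28

((0, 0, 0, 1, 0, 0); (0, 0, 0, 1, 1, 0); (0, 0, 0, 1, 1, 1); (1, 1, 1, 0, 0, 0); (0, 0, 0, 0, 0, 1); (0, 2, 1, 0, 0, 0))


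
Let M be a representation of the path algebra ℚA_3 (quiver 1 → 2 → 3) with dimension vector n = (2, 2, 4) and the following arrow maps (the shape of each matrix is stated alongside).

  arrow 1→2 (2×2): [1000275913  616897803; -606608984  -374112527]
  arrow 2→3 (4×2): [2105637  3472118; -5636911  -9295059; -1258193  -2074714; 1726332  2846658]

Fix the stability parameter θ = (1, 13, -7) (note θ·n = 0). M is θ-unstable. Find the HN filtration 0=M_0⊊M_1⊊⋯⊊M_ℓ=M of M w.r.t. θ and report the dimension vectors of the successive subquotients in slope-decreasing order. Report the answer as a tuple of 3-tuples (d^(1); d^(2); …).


Interval decomposition of M: I[1,3]^2, I[3,3]^2.
HN type (ℓ=3): μ^(1)=3; μ^(2)=1; μ^(3)=-7

((0, 2, 2); (2, 0, 0); (0, 0, 2))


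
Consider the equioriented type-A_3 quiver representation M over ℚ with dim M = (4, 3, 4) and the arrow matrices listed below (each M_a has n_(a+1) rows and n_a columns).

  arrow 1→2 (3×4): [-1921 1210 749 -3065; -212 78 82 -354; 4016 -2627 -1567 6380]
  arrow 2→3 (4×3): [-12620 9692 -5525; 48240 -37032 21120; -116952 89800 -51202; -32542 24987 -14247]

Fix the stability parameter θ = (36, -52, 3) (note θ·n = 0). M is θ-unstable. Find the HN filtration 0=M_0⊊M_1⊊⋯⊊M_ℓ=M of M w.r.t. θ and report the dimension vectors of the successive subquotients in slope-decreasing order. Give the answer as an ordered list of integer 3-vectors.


Via rank(M_{q-1}∘⋯∘M_p): M ≅ I[1,1], I[1,2], I[1,3]^2, I[3,3]^2.
μ_θ-semistable layers: μ^(1)=36; μ^(2)=3; μ^(3)=-8

((1, 0, 0); (0, 0, 4); (3, 3, 0))


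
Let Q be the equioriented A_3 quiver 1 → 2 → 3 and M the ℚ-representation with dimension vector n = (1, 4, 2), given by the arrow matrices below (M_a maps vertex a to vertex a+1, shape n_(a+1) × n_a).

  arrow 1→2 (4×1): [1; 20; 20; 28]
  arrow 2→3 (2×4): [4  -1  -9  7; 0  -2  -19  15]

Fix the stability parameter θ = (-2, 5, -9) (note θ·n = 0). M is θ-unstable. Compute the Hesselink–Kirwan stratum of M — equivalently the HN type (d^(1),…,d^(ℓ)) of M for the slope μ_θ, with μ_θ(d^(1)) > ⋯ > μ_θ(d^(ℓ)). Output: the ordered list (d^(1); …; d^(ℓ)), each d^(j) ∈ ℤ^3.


Barcode: M ≅ I[1,2], I[2,2], I[2,3]^2. HN layers by μ_θ (2 steps, strictly decreasing):
  μ^(1)=5; μ^(2)=-2

((0, 2, 0); (1, 2, 2))


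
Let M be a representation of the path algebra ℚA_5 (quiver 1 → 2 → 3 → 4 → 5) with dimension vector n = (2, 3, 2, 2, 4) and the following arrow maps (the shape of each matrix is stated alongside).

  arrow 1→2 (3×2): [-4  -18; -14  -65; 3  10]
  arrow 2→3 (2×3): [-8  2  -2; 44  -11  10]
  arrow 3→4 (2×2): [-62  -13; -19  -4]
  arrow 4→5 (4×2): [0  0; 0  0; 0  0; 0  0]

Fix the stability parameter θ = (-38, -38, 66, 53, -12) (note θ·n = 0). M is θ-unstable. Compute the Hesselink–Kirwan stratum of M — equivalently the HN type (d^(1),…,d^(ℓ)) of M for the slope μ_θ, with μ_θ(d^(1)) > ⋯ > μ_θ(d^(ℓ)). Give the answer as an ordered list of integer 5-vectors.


Via rank(M_{q-1}∘⋯∘M_p): M ≅ I[1,4]^2, I[2,2], I[5,5]^4.
μ_θ-semistable layers: μ^(1)=119/2; μ^(2)=-12; μ^(3)=-38

((0, 0, 2, 2, 0); (0, 0, 0, 0, 4); (2, 3, 0, 0, 0))


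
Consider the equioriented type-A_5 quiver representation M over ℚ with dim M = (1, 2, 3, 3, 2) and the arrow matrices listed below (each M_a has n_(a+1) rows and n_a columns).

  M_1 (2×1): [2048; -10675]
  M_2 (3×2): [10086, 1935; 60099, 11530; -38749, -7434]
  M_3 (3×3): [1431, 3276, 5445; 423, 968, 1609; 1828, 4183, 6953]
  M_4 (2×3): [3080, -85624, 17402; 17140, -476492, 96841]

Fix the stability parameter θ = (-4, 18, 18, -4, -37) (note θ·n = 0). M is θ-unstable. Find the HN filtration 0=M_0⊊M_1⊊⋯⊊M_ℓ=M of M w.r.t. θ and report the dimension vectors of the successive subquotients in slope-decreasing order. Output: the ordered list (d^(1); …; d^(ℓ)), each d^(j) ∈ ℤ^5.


Interval decomposition of M: I[1,4], I[2,3], I[3,5], I[4,4], I[5,5].
HN type (ℓ=5): μ^(1)=18; μ^(2)=32/3; μ^(3)=-4; μ^(4)=-23/3; μ^(5)=-37

((0, 1, 1, 0, 0); (0, 1, 1, 1, 0); (1, 0, 0, 1, 0); (0, 0, 1, 1, 1); (0, 0, 0, 0, 1))


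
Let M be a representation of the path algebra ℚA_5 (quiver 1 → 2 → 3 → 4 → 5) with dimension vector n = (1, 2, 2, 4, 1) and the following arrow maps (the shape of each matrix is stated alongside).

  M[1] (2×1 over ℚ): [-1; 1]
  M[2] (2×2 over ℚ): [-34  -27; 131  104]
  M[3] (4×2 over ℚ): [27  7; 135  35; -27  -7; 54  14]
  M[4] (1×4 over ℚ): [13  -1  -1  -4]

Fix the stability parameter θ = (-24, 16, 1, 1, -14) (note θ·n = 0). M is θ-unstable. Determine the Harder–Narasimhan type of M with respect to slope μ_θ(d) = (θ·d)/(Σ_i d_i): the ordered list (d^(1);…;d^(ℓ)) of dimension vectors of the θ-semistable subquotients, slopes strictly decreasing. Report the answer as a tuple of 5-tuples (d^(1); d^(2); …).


Via rank(M_{q-1}∘⋯∘M_p): M ≅ I[1,3], I[2,5], I[4,4]^3.
μ_θ-semistable layers: μ^(1)=17/2; μ^(2)=1; μ^(3)=-24

((0, 1, 1, 0, 0); (0, 1, 1, 4, 1); (1, 0, 0, 0, 0))


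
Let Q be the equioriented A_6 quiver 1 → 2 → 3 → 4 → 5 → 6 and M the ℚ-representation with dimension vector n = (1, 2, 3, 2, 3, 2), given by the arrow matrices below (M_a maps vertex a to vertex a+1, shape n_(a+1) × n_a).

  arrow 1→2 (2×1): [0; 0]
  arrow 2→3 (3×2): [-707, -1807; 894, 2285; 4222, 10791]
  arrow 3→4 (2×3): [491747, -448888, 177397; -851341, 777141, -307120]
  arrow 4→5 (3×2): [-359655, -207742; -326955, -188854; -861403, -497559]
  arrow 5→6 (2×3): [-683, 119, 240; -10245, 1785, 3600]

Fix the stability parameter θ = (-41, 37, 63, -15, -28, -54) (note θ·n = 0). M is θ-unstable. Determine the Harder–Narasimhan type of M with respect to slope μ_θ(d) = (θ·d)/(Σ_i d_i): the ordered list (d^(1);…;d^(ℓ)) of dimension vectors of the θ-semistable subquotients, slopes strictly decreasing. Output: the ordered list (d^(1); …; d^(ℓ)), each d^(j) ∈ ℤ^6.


Barcode: M ≅ I[1,1], I[2,5]^2, I[3,3], I[5,6], I[6,6]. HN layers by μ_θ (4 steps, strictly decreasing):
  μ^(1)=63; μ^(2)=57/4; μ^(3)=-41; μ^(4)=-54

((0, 0, 1, 0, 0, 0); (0, 2, 2, 2, 2, 0); (1, 0, 0, 0, 1, 1); (0, 0, 0, 0, 0, 1))


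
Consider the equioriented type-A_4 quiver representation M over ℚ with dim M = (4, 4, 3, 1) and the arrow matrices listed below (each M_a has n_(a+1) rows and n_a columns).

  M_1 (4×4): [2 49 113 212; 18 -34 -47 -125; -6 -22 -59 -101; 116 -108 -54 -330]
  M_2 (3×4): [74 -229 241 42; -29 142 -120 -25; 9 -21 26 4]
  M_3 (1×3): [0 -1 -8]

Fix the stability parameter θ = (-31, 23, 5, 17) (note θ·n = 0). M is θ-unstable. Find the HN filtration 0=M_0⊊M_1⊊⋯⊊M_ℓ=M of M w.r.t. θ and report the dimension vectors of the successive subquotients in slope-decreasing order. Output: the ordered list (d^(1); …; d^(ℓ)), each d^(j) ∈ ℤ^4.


Interval decomposition of M: I[1,1]^2, I[1,3], I[1,4], I[2,2], I[2,3].
HN type (ℓ=4): μ^(1)=23; μ^(2)=17; μ^(3)=14; μ^(4)=-31

((0, 1, 0, 0); (0, 0, 0, 1); (0, 3, 3, 0); (4, 0, 0, 0))


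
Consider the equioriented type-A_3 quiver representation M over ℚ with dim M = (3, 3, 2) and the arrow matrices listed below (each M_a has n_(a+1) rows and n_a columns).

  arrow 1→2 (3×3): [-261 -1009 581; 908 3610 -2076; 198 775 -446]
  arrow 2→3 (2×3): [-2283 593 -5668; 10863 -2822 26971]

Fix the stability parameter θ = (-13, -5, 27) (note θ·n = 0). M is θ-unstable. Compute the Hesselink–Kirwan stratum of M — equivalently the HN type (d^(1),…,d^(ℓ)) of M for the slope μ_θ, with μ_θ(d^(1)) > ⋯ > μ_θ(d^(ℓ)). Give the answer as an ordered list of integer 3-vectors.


Via rank(M_{q-1}∘⋯∘M_p): M ≅ I[1,1], I[1,3]^2, I[2,2].
μ_θ-semistable layers: μ^(1)=27; μ^(2)=-5; μ^(3)=-13

((0, 0, 2); (0, 3, 0); (3, 0, 0))


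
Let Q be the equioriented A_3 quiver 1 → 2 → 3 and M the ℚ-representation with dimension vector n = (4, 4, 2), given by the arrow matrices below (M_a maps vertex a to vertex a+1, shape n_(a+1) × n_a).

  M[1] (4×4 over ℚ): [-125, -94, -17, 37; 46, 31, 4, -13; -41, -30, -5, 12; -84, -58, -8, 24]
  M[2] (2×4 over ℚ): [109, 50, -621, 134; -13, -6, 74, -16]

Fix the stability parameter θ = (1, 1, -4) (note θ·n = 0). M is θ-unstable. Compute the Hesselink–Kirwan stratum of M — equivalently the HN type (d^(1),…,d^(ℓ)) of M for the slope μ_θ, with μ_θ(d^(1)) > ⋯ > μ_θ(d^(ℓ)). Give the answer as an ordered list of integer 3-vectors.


Interval decomposition of M: I[1,1], I[1,2], I[1,3]^2, I[2,2].
HN type (ℓ=2): μ^(1)=1; μ^(2)=-2/3

((2, 2, 0); (2, 2, 2))


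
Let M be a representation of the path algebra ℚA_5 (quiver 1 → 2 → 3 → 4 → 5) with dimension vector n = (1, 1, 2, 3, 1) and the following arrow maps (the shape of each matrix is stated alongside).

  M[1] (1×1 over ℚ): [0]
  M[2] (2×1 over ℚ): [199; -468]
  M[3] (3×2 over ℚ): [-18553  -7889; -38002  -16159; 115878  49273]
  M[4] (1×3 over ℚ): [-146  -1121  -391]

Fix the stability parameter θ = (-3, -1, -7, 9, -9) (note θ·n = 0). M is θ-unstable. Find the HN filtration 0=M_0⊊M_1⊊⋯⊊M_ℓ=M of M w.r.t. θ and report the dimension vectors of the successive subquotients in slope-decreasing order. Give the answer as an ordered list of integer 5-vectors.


Barcode: M ≅ I[1,1], I[2,5], I[3,4], I[4,4]. HN layers by μ_θ (5 steps, strictly decreasing):
  μ^(1)=9; μ^(2)=0; μ^(3)=-3; μ^(4)=-4; μ^(5)=-7

((0, 0, 0, 2, 0); (0, 0, 0, 1, 1); (1, 0, 0, 0, 0); (0, 1, 1, 0, 0); (0, 0, 1, 0, 0))


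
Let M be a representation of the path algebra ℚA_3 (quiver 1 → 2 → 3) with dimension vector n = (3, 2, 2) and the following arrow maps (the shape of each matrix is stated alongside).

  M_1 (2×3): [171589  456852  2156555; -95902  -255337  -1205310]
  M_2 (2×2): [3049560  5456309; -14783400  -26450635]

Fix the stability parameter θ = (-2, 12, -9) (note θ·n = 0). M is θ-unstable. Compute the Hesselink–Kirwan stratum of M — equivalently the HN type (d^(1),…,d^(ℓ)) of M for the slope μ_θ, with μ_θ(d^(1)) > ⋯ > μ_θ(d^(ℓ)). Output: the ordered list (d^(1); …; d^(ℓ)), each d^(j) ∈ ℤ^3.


Via rank(M_{q-1}∘⋯∘M_p): M ≅ I[1,1], I[1,2], I[1,3], I[3,3].
μ_θ-semistable layers: μ^(1)=12; μ^(2)=3/2; μ^(3)=-2; μ^(4)=-9

((0, 1, 0); (0, 1, 1); (3, 0, 0); (0, 0, 1))


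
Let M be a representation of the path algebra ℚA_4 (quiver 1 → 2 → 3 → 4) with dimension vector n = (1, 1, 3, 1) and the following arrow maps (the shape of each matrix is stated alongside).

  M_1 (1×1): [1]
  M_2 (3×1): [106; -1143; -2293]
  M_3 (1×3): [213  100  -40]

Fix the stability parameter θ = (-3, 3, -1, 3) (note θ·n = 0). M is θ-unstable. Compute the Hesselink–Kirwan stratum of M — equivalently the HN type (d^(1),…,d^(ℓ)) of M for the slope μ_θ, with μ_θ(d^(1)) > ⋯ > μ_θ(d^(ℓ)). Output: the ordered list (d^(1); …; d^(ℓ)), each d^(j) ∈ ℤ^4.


Interval decomposition of M: I[1,4], I[3,3]^2.
HN type (ℓ=4): μ^(1)=3; μ^(2)=1; μ^(3)=-1; μ^(4)=-3

((0, 0, 0, 1); (0, 1, 1, 0); (0, 0, 2, 0); (1, 0, 0, 0))


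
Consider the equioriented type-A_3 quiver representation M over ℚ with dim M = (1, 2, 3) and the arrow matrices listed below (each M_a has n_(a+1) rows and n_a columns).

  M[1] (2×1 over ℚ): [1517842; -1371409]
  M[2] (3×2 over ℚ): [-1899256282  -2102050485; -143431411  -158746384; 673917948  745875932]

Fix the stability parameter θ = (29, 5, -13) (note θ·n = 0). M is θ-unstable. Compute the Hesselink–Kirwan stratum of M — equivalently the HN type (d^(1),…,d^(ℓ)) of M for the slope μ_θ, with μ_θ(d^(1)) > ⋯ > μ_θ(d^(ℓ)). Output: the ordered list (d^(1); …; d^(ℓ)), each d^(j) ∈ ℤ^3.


Interval decomposition of M: I[1,3], I[2,3], I[3,3].
HN type (ℓ=3): μ^(1)=7; μ^(2)=-4; μ^(3)=-13

((1, 1, 1); (0, 1, 1); (0, 0, 1))


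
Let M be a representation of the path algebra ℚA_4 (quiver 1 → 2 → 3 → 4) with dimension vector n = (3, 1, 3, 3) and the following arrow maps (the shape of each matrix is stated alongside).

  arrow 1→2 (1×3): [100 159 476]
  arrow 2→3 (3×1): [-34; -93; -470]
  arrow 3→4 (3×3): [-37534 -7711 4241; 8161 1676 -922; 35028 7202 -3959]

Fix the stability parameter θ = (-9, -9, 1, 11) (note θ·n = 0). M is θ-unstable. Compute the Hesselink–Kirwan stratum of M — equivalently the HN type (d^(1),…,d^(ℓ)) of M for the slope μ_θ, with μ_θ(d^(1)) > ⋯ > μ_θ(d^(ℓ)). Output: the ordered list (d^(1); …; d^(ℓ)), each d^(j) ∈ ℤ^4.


Barcode: M ≅ I[1,1]^2, I[1,4], I[3,4]^2. HN layers by μ_θ (3 steps, strictly decreasing):
  μ^(1)=11; μ^(2)=1; μ^(3)=-9

((0, 0, 0, 3); (0, 0, 3, 0); (3, 1, 0, 0))


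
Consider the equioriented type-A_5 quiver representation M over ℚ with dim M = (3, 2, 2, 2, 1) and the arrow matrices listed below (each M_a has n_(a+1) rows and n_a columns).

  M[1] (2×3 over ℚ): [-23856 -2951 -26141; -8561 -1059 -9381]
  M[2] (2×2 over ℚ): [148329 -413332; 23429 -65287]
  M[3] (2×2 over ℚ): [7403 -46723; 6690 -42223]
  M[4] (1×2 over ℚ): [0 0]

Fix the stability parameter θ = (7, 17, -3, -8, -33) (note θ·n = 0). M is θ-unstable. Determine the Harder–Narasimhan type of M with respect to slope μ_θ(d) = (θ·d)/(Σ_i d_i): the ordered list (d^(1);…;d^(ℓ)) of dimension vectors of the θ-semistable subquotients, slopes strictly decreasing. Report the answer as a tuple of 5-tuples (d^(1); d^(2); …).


Via rank(M_{q-1}∘⋯∘M_p): M ≅ I[1,1], I[1,4]^2, I[5,5].
μ_θ-semistable layers: μ^(1)=7; μ^(2)=13/4; μ^(3)=-33

((1, 0, 0, 0, 0); (2, 2, 2, 2, 0); (0, 0, 0, 0, 1))


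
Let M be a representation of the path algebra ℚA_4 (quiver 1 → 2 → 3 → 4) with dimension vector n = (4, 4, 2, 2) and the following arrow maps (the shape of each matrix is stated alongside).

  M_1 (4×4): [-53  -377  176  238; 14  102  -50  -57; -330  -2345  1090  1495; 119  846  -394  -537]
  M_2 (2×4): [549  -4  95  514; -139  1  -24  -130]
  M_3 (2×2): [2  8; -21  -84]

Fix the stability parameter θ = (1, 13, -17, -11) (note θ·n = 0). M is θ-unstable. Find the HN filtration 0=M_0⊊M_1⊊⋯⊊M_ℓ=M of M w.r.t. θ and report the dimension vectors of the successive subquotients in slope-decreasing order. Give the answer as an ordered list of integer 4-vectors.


Interval decomposition of M: I[1,1], I[1,2], I[1,3], I[1,4], I[2,2], I[4,4].
HN type (ℓ=5): μ^(1)=13; μ^(2)=1; μ^(3)=-1; μ^(4)=-7/2; μ^(5)=-11

((0, 2, 0, 0); (2, 0, 0, 0); (1, 1, 1, 0); (1, 1, 1, 1); (0, 0, 0, 1))


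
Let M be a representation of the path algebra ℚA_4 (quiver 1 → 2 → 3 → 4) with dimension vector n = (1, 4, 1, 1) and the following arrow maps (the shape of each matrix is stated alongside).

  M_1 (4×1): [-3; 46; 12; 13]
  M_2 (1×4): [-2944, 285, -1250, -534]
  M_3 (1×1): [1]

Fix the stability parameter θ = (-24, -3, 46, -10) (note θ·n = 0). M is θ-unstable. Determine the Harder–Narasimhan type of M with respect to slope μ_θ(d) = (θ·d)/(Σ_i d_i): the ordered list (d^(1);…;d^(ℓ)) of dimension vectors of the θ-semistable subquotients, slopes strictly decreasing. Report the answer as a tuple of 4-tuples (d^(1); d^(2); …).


Via rank(M_{q-1}∘⋯∘M_p): M ≅ I[1,2], I[2,2]^2, I[2,4].
μ_θ-semistable layers: μ^(1)=18; μ^(2)=-3; μ^(3)=-24

((0, 0, 1, 1); (0, 4, 0, 0); (1, 0, 0, 0))


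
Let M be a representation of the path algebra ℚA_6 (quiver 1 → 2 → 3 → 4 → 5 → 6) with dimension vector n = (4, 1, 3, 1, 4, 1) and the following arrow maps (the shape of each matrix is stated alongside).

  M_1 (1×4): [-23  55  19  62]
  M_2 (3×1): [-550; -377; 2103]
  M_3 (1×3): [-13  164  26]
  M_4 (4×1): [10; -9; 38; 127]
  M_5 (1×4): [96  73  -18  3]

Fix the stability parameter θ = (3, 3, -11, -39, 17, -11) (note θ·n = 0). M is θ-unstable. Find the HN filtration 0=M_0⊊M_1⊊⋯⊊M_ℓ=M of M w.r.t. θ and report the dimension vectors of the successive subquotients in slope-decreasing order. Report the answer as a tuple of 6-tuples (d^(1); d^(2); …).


Via rank(M_{q-1}∘⋯∘M_p): M ≅ I[1,1]^3, I[1,3], I[3,3], I[3,5], I[5,5]^2, I[5,6].
μ_θ-semistable layers: μ^(1)=17; μ^(2)=3; μ^(3)=-5/3; μ^(4)=-11; μ^(5)=-25

((0, 0, 0, 0, 3, 0); (3, 0, 0, 0, 1, 1); (1, 1, 1, 0, 0, 0); (0, 0, 1, 0, 0, 0); (0, 0, 1, 1, 0, 0))


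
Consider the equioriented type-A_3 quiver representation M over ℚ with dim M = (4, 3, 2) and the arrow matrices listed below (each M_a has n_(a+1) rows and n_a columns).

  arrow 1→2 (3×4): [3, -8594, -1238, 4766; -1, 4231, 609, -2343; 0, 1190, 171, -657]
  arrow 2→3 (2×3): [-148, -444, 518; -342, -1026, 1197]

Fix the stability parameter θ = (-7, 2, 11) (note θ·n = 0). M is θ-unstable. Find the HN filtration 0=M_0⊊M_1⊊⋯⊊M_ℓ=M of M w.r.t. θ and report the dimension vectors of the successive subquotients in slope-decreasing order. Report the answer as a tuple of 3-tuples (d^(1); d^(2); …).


Via rank(M_{q-1}∘⋯∘M_p): M ≅ I[1,1], I[1,2]^2, I[1,3], I[3,3].
μ_θ-semistable layers: μ^(1)=11; μ^(2)=2; μ^(3)=-7

((0, 0, 2); (0, 3, 0); (4, 0, 0))
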